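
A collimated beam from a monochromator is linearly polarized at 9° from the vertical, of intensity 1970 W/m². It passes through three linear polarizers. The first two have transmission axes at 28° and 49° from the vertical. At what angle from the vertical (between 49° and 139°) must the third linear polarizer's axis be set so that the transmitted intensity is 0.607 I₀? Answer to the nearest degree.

By Malus's law, I₁ = I₀ cos²(28° − 9°) = I₀ cos²(19°) = 0.894 I₀.
I₂ = I₁ cos²(49° − 28°) = 0.894 I₀ · cos²(21°) = 0.7792 I₀.
Need I₃/I₀ = 0.607, so cos²(θ − 49°) = 0.607 / 0.7792 = 0.779.
θ − 49° = arccos(√0.779) = 28.0°, giving θ ≈ 49 + 28.0 = 77.0°.

θ ≈ 77°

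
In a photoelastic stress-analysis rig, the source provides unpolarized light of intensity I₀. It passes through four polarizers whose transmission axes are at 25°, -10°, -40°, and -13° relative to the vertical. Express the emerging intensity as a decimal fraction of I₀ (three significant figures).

≈ 0.200 I₀

Unpolarized light through the first polarizer → I₁ = ½ I₀, now polarized at 25°.
I₂ = I₁ cos²(-10° − 25°) = 0.5 I₀ · cos²(35°) = 0.3355 I₀.
I₃ = I₂ cos²(-40° + 10°) = 0.3355 I₀ · cos²(30°) = 0.2516 I₀.
I₄ = I₃ cos²(-13° + 40°) = 0.2516 I₀ · cos²(27°) = 0.1998 I₀.
Transmitted fraction = 0.1998.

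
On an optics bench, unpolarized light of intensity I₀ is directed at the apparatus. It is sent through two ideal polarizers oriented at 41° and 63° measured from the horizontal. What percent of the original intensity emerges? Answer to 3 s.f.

≈ 43.0%

Unpolarized light through the first polarizer → I₁ = ½ I₀, now polarized at 41°.
I₂ = I₁ cos²(63° − 41°) = 0.5 I₀ · cos²(22°) = 0.4298 I₀.
That is 42.98% of the incident intensity.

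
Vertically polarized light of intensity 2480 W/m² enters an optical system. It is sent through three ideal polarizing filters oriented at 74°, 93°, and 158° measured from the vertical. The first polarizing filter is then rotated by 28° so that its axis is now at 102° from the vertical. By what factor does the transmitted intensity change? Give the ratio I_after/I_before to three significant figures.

Before rotation:
I₁ = I₀ cos²(74° − 0°) = I₀ cos²(74°) = 0.07598 I₀.
I₂ = I₁ cos²(93° − 74°) = 0.07598 I₀ · cos²(19°) = 0.06792 I₀.
I₃ = I₂ cos²(158° − 93°) = 0.06792 I₀ · cos²(65°) = 0.01213 I₀.
After rotation:
I₁ = I₀ cos²(102° − 0°) = I₀ cos²(78°) = 0.04323 I₀.
I₂ = I₁ cos²(93° − 102°) = 0.04323 I₀ · cos²(9°) = 0.04217 I₀.
I₃ = I₂ cos²(158° − 93°) = 0.04217 I₀ · cos²(65°) = 0.007532 I₀.
Ratio = 0.007532 / 0.01213 = 0.6208.

I_new/I_old ≈ 0.621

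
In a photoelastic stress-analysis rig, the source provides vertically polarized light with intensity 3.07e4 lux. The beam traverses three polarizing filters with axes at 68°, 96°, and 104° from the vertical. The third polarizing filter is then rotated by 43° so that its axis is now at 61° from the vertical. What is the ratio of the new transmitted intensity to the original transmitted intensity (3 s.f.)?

Before rotation:
By Malus's law, I₁ = I₀ cos²(68° − 0°) = I₀ cos²(68°) = 0.1403 I₀.
I₂ = I₁ cos²(96° − 68°) = 0.1403 I₀ · cos²(28°) = 0.1094 I₀.
I₃ = I₂ cos²(104° − 96°) = 0.1094 I₀ · cos²(8°) = 0.1073 I₀.
After rotation:
I₁ = I₀ cos²(68° − 0°) = I₀ cos²(68°) = 0.1403 I₀.
I₂ = I₁ cos²(96° − 68°) = 0.1403 I₀ · cos²(28°) = 0.1094 I₀.
I₃ = I₂ cos²(61° − 96°) = 0.1094 I₀ · cos²(35°) = 0.07341 I₀.
Ratio = 0.07341 / 0.1073 = 0.6843.

I_new/I_old ≈ 0.684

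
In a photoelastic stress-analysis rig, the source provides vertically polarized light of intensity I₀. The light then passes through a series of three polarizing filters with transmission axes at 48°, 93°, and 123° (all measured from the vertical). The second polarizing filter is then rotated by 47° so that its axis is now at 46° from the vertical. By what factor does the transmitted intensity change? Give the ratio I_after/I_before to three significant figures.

I_new/I_old ≈ 0.135

Before rotation:
I₁ = I₀ cos²(48° − 0°) = I₀ cos²(48°) = 0.4477 I₀.
I₂ = I₁ cos²(93° − 48°) = 0.4477 I₀ · cos²(45°) = 0.2239 I₀.
I₃ = I₂ cos²(123° − 93°) = 0.2239 I₀ · cos²(30°) = 0.1679 I₀.
After rotation:
I₁ = I₀ cos²(48° − 0°) = I₀ cos²(48°) = 0.4477 I₀.
I₂ = I₁ cos²(46° − 48°) = 0.4477 I₀ · cos²(2°) = 0.4472 I₀.
I₃ = I₂ cos²(123° − 46°) = 0.4472 I₀ · cos²(77°) = 0.02263 I₀.
Ratio = 0.02263 / 0.1679 = 0.1348.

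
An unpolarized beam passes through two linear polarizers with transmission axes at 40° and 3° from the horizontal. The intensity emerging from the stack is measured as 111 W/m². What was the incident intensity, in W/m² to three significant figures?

I₀ ≈ 348 W/m²

Unpolarized light through the first polarizer → I₁ = ½ I₀, now polarized at 40°.
I₂ = I₁ cos²(3° − 40°) = 0.5 I₀ · cos²(37°) = 0.3189 I₀.
So 111 W/m² = 0.3189 I₀, giving I₀ = 111/0.3189 = 348.1 W/m².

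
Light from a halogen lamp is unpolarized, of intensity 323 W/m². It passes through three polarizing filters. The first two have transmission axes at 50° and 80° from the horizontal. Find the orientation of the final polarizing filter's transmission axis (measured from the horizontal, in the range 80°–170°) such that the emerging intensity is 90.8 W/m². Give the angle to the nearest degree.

θ ≈ 110°

Unpolarized light through the first polarizer → I₁ = ½ I₀, now polarized at 50°.
I₂ = I₁ cos²(80° − 50°) = 0.5 I₀ · cos²(30°) = 0.375 I₀.
Target fraction: 90.8 / 323 W/m² = 0.2811 of I₀.
Need I₃/I₀ = 0.2811, so cos²(θ − 80°) = 0.2811 / 0.375 = 0.7496.
θ − 80° = arccos(√0.7496) = 30.0°, giving θ ≈ 80 + 30.0 = 110.0°.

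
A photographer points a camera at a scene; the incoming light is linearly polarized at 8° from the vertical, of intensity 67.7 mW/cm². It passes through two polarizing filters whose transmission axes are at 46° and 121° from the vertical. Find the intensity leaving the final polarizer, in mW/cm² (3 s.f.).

I ≈ 2.82 mW/cm²

I₁ = 67.7 mW/cm² · cos²(38°) = 42.04 mW/cm².
I₂ = I₁ · cos²(75°) = 42.04 · 0.06699 = 2.816 mW/cm².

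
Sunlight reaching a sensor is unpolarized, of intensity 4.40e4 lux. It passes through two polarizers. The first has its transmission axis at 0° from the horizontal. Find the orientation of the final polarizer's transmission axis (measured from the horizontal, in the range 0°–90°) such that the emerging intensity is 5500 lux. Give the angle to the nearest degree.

Unpolarized light through the first polarizer → I₁ = ½ I₀, now polarized at 0°.
Target fraction: 5500 / 4.40e4 lux = 0.125 of I₀.
Need I₂/I₀ = 0.125, so cos²(θ − 0°) = 0.125 / 0.5 = 0.25.
θ − 0° = arccos(√0.25) = 60.0°, giving θ ≈ 0 + 60.0 = 60.0°.

θ ≈ 60°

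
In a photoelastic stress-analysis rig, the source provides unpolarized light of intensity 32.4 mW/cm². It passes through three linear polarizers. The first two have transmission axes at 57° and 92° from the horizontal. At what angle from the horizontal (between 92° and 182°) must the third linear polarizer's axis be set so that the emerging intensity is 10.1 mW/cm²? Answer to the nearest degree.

θ ≈ 107°

Unpolarized light through the first polarizer → I₁ = ½ I₀, now polarized at 57°.
I₂ = I₁ cos²(92° − 57°) = 0.5 I₀ · cos²(35°) = 0.3355 I₀.
Target fraction: 10.1 / 32.4 mW/cm² = 0.3117 of I₀.
Need I₃/I₀ = 0.3117, so cos²(θ − 92°) = 0.3117 / 0.3355 = 0.9291.
θ − 92° = arccos(√0.9291) = 15.4°, giving θ ≈ 92 + 15.4 = 107.4°.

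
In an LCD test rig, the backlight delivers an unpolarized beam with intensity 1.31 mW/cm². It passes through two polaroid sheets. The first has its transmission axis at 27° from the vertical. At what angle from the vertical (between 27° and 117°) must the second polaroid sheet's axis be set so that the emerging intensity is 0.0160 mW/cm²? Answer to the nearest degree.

Unpolarized light through the first polarizer → I₁ = ½ I₀, now polarized at 27°.
Target fraction: 0.0160 / 1.31 mW/cm² = 0.01221 of I₀.
Need I₂/I₀ = 0.01221, so cos²(θ − 27°) = 0.01221 / 0.5 = 0.02443.
θ − 27° = arccos(√0.02443) = 81.0°, giving θ ≈ 27 + 81.0 = 108.0°.

θ ≈ 108°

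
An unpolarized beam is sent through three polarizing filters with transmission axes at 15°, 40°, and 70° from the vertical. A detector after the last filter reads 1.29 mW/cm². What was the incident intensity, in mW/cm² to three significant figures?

Unpolarized light through the first polarizer → I₁ = ½ I₀, now polarized at 15°.
I₂ = I₁ cos²(40° − 15°) = 0.5 I₀ · cos²(25°) = 0.4107 I₀.
I₃ = I₂ cos²(70° − 40°) = 0.4107 I₀ · cos²(30°) = 0.308 I₀.
So 1.29 mW/cm² = 0.308 I₀, giving I₀ = 1.29/0.308 = 4.188 mW/cm².

I₀ ≈ 4.19 mW/cm²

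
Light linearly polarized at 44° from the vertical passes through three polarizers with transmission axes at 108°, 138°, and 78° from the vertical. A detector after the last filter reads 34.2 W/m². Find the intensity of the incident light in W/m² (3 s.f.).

I₁ = I₀ cos²(108° − 44°) = I₀ cos²(64°) = 0.1922 I₀.
I₂ = I₁ cos²(138° − 108°) = 0.1922 I₀ · cos²(30°) = 0.1441 I₀.
I₃ = I₂ cos²(78° − 138°) = 0.1441 I₀ · cos²(60°) = 0.03603 I₀.
So 34.2 W/m² = 0.03603 I₀, giving I₀ = 34.2/0.03603 = 949.2 W/m².

I₀ ≈ 949 W/m²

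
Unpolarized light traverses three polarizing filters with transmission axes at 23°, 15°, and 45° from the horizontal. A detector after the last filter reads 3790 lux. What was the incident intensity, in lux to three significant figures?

I₀ ≈ 1.03e4 lux

Unpolarized light through the first polarizer → I₁ = ½ I₀, now polarized at 23°.
I₂ = I₁ cos²(15° − 23°) = 0.5 I₀ · cos²(8°) = 0.4903 I₀.
I₃ = I₂ cos²(45° − 15°) = 0.4903 I₀ · cos²(30°) = 0.3677 I₀.
So 3790 lux = 0.3677 I₀, giving I₀ = 3790/0.3677 = 1.031e+04 lux.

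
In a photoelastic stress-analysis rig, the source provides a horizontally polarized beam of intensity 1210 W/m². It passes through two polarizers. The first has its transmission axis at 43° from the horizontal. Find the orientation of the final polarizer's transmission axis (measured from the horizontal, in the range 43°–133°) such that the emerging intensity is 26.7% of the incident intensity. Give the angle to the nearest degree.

θ ≈ 88°

I₁ = I₀ cos²(43° − 0°) = I₀ cos²(43°) = 0.5349 I₀.
Need I₂/I₀ = 0.267, so cos²(θ − 43°) = 0.267 / 0.5349 = 0.4992.
θ − 43° = arccos(√0.4992) = 45.0°, giving θ ≈ 43 + 45.0 = 88.0°.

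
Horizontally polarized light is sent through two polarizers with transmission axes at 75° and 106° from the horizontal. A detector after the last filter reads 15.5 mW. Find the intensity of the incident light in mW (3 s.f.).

I₀ ≈ 315 mW

By Malus's law, I₁ = I₀ cos²(75° − 0°) = I₀ cos²(75°) = 0.06699 I₀.
I₂ = I₁ cos²(106° − 75°) = 0.06699 I₀ · cos²(31°) = 0.04922 I₀.
So 15.5 mW = 0.04922 I₀, giving I₀ = 15.5/0.04922 = 314.9 mW.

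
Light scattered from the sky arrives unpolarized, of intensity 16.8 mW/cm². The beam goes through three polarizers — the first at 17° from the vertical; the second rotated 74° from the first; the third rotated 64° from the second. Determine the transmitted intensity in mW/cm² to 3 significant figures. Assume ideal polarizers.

Unpolarized light through the first polarizer → I₁ = 16.8 mW/cm²/2 = 8.4 mW/cm², polarized at 17°.
I₂ = I₁ · cos²(74°) = 8.4 · 0.07598 = 0.6382 mW/cm².
I₃ = I₂ · cos²(64°) = 0.6382 · 0.1922 = 0.1226 mW/cm².

I ≈ 0.123 mW/cm²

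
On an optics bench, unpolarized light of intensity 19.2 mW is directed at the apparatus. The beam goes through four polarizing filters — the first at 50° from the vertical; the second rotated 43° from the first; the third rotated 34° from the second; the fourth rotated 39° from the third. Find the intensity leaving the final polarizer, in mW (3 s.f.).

I ≈ 2.13 mW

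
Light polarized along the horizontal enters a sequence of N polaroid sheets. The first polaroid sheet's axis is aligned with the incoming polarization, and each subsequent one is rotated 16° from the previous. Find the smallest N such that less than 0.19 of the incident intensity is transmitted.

First polarizer is aligned with the polarization: full transmission.
Each further stage multiplies by cos²(16°) = 0.924.
After N polarizers: T = 0.924^(N−1). Require T < 0.19 ⇒ N−1 > ln(0.19)/ln(0.924) = 21.02, so N−1 ≥ 22 and N = 23.
Check: N=23 gives T = 0.1758 < 0.19; N=22 gives T = 0.1903.

N = 23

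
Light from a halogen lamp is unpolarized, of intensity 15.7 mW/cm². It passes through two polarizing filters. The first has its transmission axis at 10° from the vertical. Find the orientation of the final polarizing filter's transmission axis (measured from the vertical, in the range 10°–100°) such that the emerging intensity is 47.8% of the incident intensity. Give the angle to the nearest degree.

θ ≈ 22°

Unpolarized light through the first polarizer → I₁ = ½ I₀, now polarized at 10°.
Need I₂/I₀ = 0.478, so cos²(θ − 10°) = 0.478 / 0.5 = 0.956.
θ − 10° = arccos(√0.956) = 12.1°, giving θ ≈ 10 + 12.1 = 22.1°.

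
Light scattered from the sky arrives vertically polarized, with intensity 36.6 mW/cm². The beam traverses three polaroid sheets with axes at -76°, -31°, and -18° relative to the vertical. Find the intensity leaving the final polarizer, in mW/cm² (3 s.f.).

By Malus's law, I₁ = 36.6 mW/cm² · cos²(76°) = 2.142 mW/cm².
I₂ = I₁ · cos²(45°) = 2.142 · 0.5 = 1.071 mW/cm².
I₃ = I₂ · cos²(13°) = 1.071 · 0.9494 = 1.017 mW/cm².

I ≈ 1.02 mW/cm²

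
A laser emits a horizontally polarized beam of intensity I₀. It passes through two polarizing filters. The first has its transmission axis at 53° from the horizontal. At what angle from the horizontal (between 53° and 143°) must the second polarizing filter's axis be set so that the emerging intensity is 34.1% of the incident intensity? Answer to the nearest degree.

By Malus's law, I₁ = I₀ cos²(53° − 0°) = I₀ cos²(53°) = 0.3622 I₀.
Need I₂/I₀ = 0.341, so cos²(θ − 53°) = 0.341 / 0.3622 = 0.9415.
θ − 53° = arccos(√0.9415) = 14.0°, giving θ ≈ 53 + 14.0 = 67.0°.

θ ≈ 67°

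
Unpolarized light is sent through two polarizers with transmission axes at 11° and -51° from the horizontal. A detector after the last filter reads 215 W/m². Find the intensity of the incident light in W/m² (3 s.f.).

I₀ ≈ 1950 W/m²

Unpolarized light through the first polarizer → I₁ = ½ I₀, now polarized at 11°.
I₂ = I₁ cos²(-51° − 11°) = 0.5 I₀ · cos²(62°) = 0.1102 I₀.
So 215 W/m² = 0.1102 I₀, giving I₀ = 215/0.1102 = 1951 W/m².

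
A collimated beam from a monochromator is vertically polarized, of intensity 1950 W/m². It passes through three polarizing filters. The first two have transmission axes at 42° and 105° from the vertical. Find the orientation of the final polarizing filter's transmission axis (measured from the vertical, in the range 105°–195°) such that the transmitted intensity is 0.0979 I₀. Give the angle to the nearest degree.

θ ≈ 127°

By Malus's law, I₁ = I₀ cos²(42° − 0°) = I₀ cos²(42°) = 0.5523 I₀.
I₂ = I₁ cos²(105° − 42°) = 0.5523 I₀ · cos²(63°) = 0.1138 I₀.
Need I₃/I₀ = 0.0979, so cos²(θ − 105°) = 0.0979 / 0.1138 = 0.8601.
θ − 105° = arccos(√0.8601) = 22.0°, giving θ ≈ 105 + 22.0 = 127.0°.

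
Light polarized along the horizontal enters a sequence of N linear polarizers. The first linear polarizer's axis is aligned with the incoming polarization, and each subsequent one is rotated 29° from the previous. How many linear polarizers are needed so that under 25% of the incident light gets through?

N = 7

First polarizer is aligned with the polarization: full transmission.
Each further stage multiplies by cos²(29°) = 0.765.
After N polarizers: T = 0.765^(N−1). Require T < 0.25 ⇒ N−1 > ln(0.25)/ln(0.765) = 5.17, so N−1 ≥ 6 and N = 7.
Check: N=7 gives T = 0.2004 < 0.25; N=6 gives T = 0.2619.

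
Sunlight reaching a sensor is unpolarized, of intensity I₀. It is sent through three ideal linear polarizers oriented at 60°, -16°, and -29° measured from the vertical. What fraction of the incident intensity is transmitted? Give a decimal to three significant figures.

≈ 0.0278 I₀

Unpolarized light through the first polarizer → I₁ = ½ I₀, now polarized at 60°.
I₂ = I₁ cos²(-16° − 60°) = 0.5 I₀ · cos²(76°) = 0.02926 I₀.
I₃ = I₂ cos²(-29° + 16°) = 0.02926 I₀ · cos²(13°) = 0.02778 I₀.
Transmitted fraction = 0.02778.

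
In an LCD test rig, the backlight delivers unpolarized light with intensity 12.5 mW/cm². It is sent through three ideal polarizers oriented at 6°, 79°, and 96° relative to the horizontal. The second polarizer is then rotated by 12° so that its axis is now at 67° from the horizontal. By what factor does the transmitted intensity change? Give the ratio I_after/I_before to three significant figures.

Before rotation:
Unpolarized light through the first polarizer → I₁ = ½ I₀, now polarized at 6°.
I₂ = I₁ cos²(79° − 6°) = 0.5 I₀ · cos²(73°) = 0.04274 I₀.
I₃ = I₂ cos²(96° − 79°) = 0.04274 I₀ · cos²(17°) = 0.03909 I₀.
After rotation:
Unpolarized light through the first polarizer → I₁ = ½ I₀, now polarized at 6°.
I₂ = I₁ cos²(67° − 6°) = 0.5 I₀ · cos²(61°) = 0.1175 I₀.
I₃ = I₂ cos²(96° − 67°) = 0.1175 I₀ · cos²(29°) = 0.0899 I₀.
Ratio = 0.0899 / 0.03909 = 2.3.

I_new/I_old ≈ 2.30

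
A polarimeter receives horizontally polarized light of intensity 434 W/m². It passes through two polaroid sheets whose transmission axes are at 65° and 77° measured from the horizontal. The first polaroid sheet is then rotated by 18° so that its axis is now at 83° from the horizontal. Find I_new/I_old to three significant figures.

I_new/I_old ≈ 0.0860

Before rotation:
I₁ = I₀ cos²(65° − 0°) = I₀ cos²(65°) = 0.1786 I₀.
I₂ = I₁ cos²(77° − 65°) = 0.1786 I₀ · cos²(12°) = 0.1709 I₀.
After rotation:
I₁ = I₀ cos²(83° − 0°) = I₀ cos²(83°) = 0.01485 I₀.
I₂ = I₁ cos²(77° − 83°) = 0.01485 I₀ · cos²(6°) = 0.01469 I₀.
Ratio = 0.01469 / 0.1709 = 0.08596.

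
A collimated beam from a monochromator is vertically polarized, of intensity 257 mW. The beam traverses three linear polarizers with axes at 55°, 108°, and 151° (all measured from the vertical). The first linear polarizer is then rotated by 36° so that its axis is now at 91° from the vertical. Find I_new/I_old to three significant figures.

I_new/I_old ≈ 0.00234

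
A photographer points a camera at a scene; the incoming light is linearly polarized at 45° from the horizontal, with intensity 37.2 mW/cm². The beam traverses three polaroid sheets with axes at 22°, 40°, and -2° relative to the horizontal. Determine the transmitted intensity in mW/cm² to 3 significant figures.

By Malus's law, I₁ = 37.2 mW/cm² · cos²(23°) = 31.52 mW/cm².
I₂ = I₁ · cos²(18°) = 31.52 · 0.9045 = 28.51 mW/cm².
I₃ = I₂ · cos²(42°) = 28.51 · 0.5523 = 15.75 mW/cm².

I ≈ 15.7 mW/cm²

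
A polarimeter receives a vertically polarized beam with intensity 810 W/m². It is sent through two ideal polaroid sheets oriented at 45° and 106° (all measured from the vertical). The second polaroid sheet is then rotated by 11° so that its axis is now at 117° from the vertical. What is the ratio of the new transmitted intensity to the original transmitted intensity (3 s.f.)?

Before rotation:
I₁ = I₀ cos²(45° − 0°) = I₀ cos²(45°) = 0.5 I₀.
I₂ = I₁ cos²(106° − 45°) = 0.5 I₀ · cos²(61°) = 0.1175 I₀.
After rotation:
I₁ = I₀ cos²(45° − 0°) = I₀ cos²(45°) = 0.5 I₀.
I₂ = I₁ cos²(117° − 45°) = 0.5 I₀ · cos²(72°) = 0.04775 I₀.
Ratio = 0.04775 / 0.1175 = 0.4063.

I_new/I_old ≈ 0.406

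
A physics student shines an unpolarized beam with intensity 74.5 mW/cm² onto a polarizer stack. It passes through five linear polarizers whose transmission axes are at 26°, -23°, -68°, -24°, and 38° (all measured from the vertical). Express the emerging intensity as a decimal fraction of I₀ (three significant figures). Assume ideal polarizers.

Unpolarized light through the first polarizer → I₁ = 74.5 mW/cm²/2 = 37.25 mW/cm², polarized at 26°.
I₂ = I₁ · cos²(49°) = 37.25 · 0.4304 = 16.03 mW/cm².
I₃ = I₂ · cos²(45°) = 16.03 · 0.5 = 8.016 mW/cm².
I₄ = I₃ · cos²(44°) = 8.016 · 0.5174 = 4.148 mW/cm².
I₅ = I₄ · cos²(62°) = 4.148 · 0.2204 = 0.9143 mW/cm².
Transmitted fraction = 0.01227.

I/I₀ ≈ 0.0123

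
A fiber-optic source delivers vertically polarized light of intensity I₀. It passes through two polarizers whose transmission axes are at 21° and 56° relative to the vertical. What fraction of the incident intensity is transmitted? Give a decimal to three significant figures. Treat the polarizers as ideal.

By Malus's law, I₁ = I₀ cos²(21° − 0°) = I₀ cos²(21°) = 0.8716 I₀.
I₂ = I₁ cos²(56° − 21°) = 0.8716 I₀ · cos²(35°) = 0.5848 I₀.
Transmitted fraction = 0.5848.

≈ 0.585 I₀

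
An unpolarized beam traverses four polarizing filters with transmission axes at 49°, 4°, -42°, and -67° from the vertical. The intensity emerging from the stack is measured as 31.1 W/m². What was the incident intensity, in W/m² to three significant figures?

I₀ ≈ 314 W/m²

Unpolarized light through the first polarizer → I₁ = ½ I₀, now polarized at 49°.
I₂ = I₁ cos²(4° − 49°) = 0.5 I₀ · cos²(45°) = 0.25 I₀.
I₃ = I₂ cos²(-42° − 4°) = 0.25 I₀ · cos²(46°) = 0.1206 I₀.
I₄ = I₃ cos²(-67° + 42°) = 0.1206 I₀ · cos²(25°) = 0.09909 I₀.
So 31.1 W/m² = 0.09909 I₀, giving I₀ = 31.1/0.09909 = 313.9 W/m².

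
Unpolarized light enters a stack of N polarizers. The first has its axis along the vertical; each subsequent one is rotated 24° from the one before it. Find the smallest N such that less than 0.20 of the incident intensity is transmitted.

First polarizer halves the unpolarized light: factor 1/2.
Each further stage multiplies by cos²(24°) = 0.8346.
After N polarizers: T = 0.5·0.8346^(N−1). Require T < 0.20 ⇒ N−1 > ln(0.20/0.5)/ln(0.8346) = 5.07, so N−1 ≥ 6 and N = 7.
Check: N=7 gives T = 0.1689 < 0.20; N=6 gives T = 0.2024.

N = 7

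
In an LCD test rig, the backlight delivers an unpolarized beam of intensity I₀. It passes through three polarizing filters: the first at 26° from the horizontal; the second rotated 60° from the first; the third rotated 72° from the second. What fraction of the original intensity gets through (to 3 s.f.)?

Unpolarized light through the first polarizer → I₁ = ½ I₀, now polarized at 26°.
I₂ = I₁ cos²(60°) = 0.5 · 0.25 I₀ = 0.125 I₀.
I₃ = I₂ cos²(72°) = 0.125 · 0.09549 I₀ = 0.01194 I₀.
Transmitted fraction = 0.01194.

≈ 0.0119 I₀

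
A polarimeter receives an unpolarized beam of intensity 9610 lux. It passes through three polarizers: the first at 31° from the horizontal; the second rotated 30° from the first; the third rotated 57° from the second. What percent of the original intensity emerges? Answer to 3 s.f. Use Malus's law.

Unpolarized light through the first polarizer → I₁ = 9610 lux/2 = 4805 lux, polarized at 31°.
I₂ = I₁ · cos²(30°) = 4805 · 0.75 = 3604 lux.
I₃ = I₂ · cos²(57°) = 3604 · 0.2966 = 1069 lux.
That is 11.12% of the incident intensity.

≈ 11.1%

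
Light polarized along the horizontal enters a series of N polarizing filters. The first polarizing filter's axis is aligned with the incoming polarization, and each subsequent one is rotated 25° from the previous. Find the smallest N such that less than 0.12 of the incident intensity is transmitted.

First polarizer is aligned with the polarization: full transmission.
Each further stage multiplies by cos²(25°) = 0.8214.
After N polarizers: T = 0.8214^(N−1). Require T < 0.12 ⇒ N−1 > ln(0.12)/ln(0.8214) = 10.78, so N−1 ≥ 11 and N = 12.
Check: N=12 gives T = 0.1148 < 0.12; N=11 gives T = 0.1398.

N = 12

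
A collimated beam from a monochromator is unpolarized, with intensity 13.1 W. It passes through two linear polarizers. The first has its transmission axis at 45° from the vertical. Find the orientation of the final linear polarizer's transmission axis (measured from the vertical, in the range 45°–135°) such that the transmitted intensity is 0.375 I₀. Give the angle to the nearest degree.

θ ≈ 75°

Unpolarized light through the first polarizer → I₁ = ½ I₀, now polarized at 45°.
Need I₂/I₀ = 0.375, so cos²(θ − 45°) = 0.375 / 0.5 = 0.75.
θ − 45° = arccos(√0.75) = 30.0°, giving θ ≈ 45 + 30.0 = 75.0°.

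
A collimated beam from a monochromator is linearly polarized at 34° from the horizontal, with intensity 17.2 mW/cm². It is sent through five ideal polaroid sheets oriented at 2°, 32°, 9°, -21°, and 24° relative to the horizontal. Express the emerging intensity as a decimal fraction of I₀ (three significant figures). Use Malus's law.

I/I₀ ≈ 0.171

By Malus's law, I₁ = 17.2 mW/cm² · cos²(32°) = 12.37 mW/cm².
I₂ = I₁ · cos²(30°) = 12.37 · 0.75 = 9.277 mW/cm².
I₃ = I₂ · cos²(23°) = 9.277 · 0.8473 = 7.861 mW/cm².
I₄ = I₃ · cos²(30°) = 7.861 · 0.75 = 5.896 mW/cm².
I₅ = I₄ · cos²(45°) = 5.896 · 0.5 = 2.948 mW/cm².
Transmitted fraction = 0.1714.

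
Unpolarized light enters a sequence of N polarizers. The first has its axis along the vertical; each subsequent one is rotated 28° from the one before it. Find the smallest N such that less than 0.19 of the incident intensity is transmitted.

N = 5

First polarizer halves the unpolarized light: factor 1/2.
Each further stage multiplies by cos²(28°) = 0.7796.
After N polarizers: T = 0.5·0.7796^(N−1). Require T < 0.19 ⇒ N−1 > ln(0.19/0.5)/ln(0.7796) = 3.89, so N−1 ≥ 4 and N = 5.
Check: N=5 gives T = 0.1847 < 0.19; N=4 gives T = 0.2369.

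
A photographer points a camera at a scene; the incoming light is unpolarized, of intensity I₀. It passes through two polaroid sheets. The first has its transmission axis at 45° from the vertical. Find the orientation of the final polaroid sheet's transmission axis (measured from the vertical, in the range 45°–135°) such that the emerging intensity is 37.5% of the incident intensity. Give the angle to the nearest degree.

θ ≈ 75°

Unpolarized light through the first polarizer → I₁ = ½ I₀, now polarized at 45°.
Need I₂/I₀ = 0.375, so cos²(θ − 45°) = 0.375 / 0.5 = 0.75.
θ − 45° = arccos(√0.75) = 30.0°, giving θ ≈ 45 + 30.0 = 75.0°.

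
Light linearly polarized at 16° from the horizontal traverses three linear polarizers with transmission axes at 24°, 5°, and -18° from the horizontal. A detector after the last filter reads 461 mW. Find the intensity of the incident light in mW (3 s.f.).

I₀ ≈ 621 mW

By Malus's law, I₁ = I₀ cos²(24° − 16°) = I₀ cos²(8°) = 0.9806 I₀.
I₂ = I₁ cos²(5° − 24°) = 0.9806 I₀ · cos²(19°) = 0.8767 I₀.
I₃ = I₂ cos²(-18° − 5°) = 0.8767 I₀ · cos²(23°) = 0.7428 I₀.
So 461 mW = 0.7428 I₀, giving I₀ = 461/0.7428 = 620.6 mW.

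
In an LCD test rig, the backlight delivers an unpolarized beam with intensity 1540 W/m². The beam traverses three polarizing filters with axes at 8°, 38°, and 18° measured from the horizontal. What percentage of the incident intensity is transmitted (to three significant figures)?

Unpolarized light through the first polarizer → I₁ = 1540 W/m²/2 = 770 W/m², polarized at 8°.
I₂ = I₁ · cos²(30°) = 770 · 0.75 = 577.5 W/m².
I₃ = I₂ · cos²(20°) = 577.5 · 0.883 = 509.9 W/m².
That is 33.11% of the incident intensity.

≈ 33.1%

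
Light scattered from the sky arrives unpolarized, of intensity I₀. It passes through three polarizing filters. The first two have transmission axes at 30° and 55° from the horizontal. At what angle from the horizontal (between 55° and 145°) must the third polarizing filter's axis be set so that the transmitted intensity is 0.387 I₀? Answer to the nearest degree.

Unpolarized light through the first polarizer → I₁ = ½ I₀, now polarized at 30°.
I₂ = I₁ cos²(55° − 30°) = 0.5 I₀ · cos²(25°) = 0.4107 I₀.
Need I₃/I₀ = 0.387, so cos²(θ − 55°) = 0.387 / 0.4107 = 0.9423.
θ − 55° = arccos(√0.9423) = 13.9°, giving θ ≈ 55 + 13.9 = 68.9°.

θ ≈ 69°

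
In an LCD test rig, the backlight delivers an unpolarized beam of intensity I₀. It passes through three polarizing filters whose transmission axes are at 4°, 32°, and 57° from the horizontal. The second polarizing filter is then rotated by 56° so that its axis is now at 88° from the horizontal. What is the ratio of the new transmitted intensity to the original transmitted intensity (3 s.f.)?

I_new/I_old ≈ 0.0125

Before rotation:
Unpolarized light through the first polarizer → I₁ = ½ I₀, now polarized at 4°.
I₂ = I₁ cos²(32° − 4°) = 0.5 I₀ · cos²(28°) = 0.3898 I₀.
I₃ = I₂ cos²(57° − 32°) = 0.3898 I₀ · cos²(25°) = 0.3202 I₀.
After rotation:
Unpolarized light through the first polarizer → I₁ = ½ I₀, now polarized at 4°.
I₂ = I₁ cos²(88° − 4°) = 0.5 I₀ · cos²(84°) = 0.005463 I₀.
I₃ = I₂ cos²(57° − 88°) = 0.005463 I₀ · cos²(31°) = 0.004014 I₀.
Ratio = 0.004014 / 0.3202 = 0.01254.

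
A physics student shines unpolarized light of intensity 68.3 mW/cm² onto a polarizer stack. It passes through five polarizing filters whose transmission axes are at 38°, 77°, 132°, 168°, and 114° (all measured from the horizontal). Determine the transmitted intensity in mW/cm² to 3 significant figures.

Unpolarized light through the first polarizer → I₁ = 68.3 mW/cm²/2 = 34.15 mW/cm², polarized at 38°.
I₂ = I₁ · cos²(39°) = 34.15 · 0.604 = 20.63 mW/cm².
I₃ = I₂ · cos²(55°) = 20.63 · 0.329 = 6.785 mW/cm².
I₄ = I₃ · cos²(36°) = 6.785 · 0.6545 = 4.441 mW/cm².
I₅ = I₄ · cos²(54°) = 4.441 · 0.3455 = 1.534 mW/cm².

I ≈ 1.53 mW/cm²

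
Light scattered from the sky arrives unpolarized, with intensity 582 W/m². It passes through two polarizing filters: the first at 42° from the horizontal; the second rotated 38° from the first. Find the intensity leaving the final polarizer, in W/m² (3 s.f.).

I ≈ 181 W/m²

Unpolarized light through the first polarizer → I₁ = 582 W/m²/2 = 291 W/m², polarized at 42°.
I₂ = I₁ · cos²(38°) = 291 · 0.621 = 180.7 W/m².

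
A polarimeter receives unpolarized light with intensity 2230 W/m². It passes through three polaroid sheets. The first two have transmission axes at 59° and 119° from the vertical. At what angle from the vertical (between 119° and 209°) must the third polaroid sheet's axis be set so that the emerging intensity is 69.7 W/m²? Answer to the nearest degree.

Unpolarized light through the first polarizer → I₁ = ½ I₀, now polarized at 59°.
I₂ = I₁ cos²(119° − 59°) = 0.5 I₀ · cos²(60°) = 0.125 I₀.
Target fraction: 69.7 / 2230 W/m² = 0.03126 of I₀.
Need I₃/I₀ = 0.03126, so cos²(θ − 119°) = 0.03126 / 0.125 = 0.25.
θ − 119° = arccos(√0.25) = 60.0°, giving θ ≈ 119 + 60.0 = 179.0°.

θ ≈ 179°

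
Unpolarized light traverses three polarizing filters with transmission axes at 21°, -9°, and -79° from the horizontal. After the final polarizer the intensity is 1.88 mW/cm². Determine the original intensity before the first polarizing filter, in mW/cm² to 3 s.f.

I₀ ≈ 42.9 mW/cm²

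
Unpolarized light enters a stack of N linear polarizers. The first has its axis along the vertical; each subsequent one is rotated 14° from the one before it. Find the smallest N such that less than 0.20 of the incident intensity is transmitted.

N = 17

First polarizer halves the unpolarized light: factor 1/2.
Each further stage multiplies by cos²(14°) = 0.9415.
After N polarizers: T = 0.5·0.9415^(N−1). Require T < 0.20 ⇒ N−1 > ln(0.20/0.5)/ln(0.9415) = 15.19, so N−1 ≥ 16 and N = 17.
Check: N=17 gives T = 0.1905 < 0.20; N=16 gives T = 0.2023.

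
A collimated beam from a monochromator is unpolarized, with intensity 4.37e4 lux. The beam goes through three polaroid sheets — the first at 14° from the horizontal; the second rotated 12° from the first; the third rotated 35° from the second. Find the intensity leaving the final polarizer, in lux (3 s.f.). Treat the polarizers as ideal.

I ≈ 1.40e4 lux

Unpolarized light through the first polarizer → I₁ = 4.37e4 lux/2 = 2.185e+04 lux, polarized at 14°.
I₂ = I₁ · cos²(12°) = 2.185e+04 · 0.9568 = 2.091e+04 lux.
I₃ = I₂ · cos²(35°) = 2.091e+04 · 0.671 = 1.403e+04 lux.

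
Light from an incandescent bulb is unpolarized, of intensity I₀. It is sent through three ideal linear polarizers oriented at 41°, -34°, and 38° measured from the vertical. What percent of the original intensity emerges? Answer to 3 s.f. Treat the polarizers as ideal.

≈ 0.320%

Unpolarized light through the first polarizer → I₁ = ½ I₀, now polarized at 41°.
I₂ = I₁ cos²(-34° − 41°) = 0.5 I₀ · cos²(75°) = 0.03349 I₀.
I₃ = I₂ cos²(38° + 34°) = 0.03349 I₀ · cos²(72°) = 0.003198 I₀.
That is 0.3198% of the incident intensity.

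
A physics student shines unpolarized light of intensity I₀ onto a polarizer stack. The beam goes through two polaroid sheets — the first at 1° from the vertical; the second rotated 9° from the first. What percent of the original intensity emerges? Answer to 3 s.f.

Unpolarized light through the first polarizer → I₁ = ½ I₀, now polarized at 1°.
I₂ = I₁ cos²(9°) = 0.5 · 0.9755 I₀ = 0.4878 I₀.
That is 48.78% of the incident intensity.

≈ 48.8%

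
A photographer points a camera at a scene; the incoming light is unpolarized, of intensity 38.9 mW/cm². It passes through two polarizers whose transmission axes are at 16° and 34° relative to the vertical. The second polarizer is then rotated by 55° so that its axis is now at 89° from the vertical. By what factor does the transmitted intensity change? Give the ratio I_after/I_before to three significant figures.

I_new/I_old ≈ 0.0945

Before rotation:
Unpolarized light through the first polarizer → I₁ = ½ I₀, now polarized at 16°.
I₂ = I₁ cos²(34° − 16°) = 0.5 I₀ · cos²(18°) = 0.4523 I₀.
After rotation:
Unpolarized light through the first polarizer → I₁ = ½ I₀, now polarized at 16°.
I₂ = I₁ cos²(89° − 16°) = 0.5 I₀ · cos²(73°) = 0.04274 I₀.
Ratio = 0.04274 / 0.4523 = 0.09451.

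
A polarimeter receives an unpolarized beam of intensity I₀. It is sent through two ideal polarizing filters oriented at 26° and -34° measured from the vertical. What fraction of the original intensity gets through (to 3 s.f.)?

≈ 0.125 I₀

Unpolarized light through the first polarizer → I₁ = ½ I₀, now polarized at 26°.
I₂ = I₁ cos²(-34° − 26°) = 0.5 I₀ · cos²(60°) = 0.125 I₀.
Transmitted fraction = 0.125.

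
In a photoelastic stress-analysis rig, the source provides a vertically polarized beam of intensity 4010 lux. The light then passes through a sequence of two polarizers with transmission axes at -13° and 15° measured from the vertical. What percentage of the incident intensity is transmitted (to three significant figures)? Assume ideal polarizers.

≈ 74.0%

By Malus's law, I₁ = 4010 lux · cos²(13°) = 3807 lux.
I₂ = I₁ · cos²(28°) = 3807 · 0.7796 = 2968 lux.
That is 74.01% of the incident intensity.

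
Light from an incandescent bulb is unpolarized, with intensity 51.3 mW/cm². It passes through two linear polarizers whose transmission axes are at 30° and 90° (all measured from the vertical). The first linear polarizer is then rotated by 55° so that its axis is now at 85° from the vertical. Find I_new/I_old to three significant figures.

Before rotation:
Unpolarized light through the first polarizer → I₁ = ½ I₀, now polarized at 30°.
I₂ = I₁ cos²(90° − 30°) = 0.5 I₀ · cos²(60°) = 0.125 I₀.
After rotation:
Unpolarized light through the first polarizer → I₁ = ½ I₀, now polarized at 85°.
I₂ = I₁ cos²(90° − 85°) = 0.5 I₀ · cos²(5°) = 0.4962 I₀.
Ratio = 0.4962 / 0.125 = 3.97.

I_new/I_old ≈ 3.97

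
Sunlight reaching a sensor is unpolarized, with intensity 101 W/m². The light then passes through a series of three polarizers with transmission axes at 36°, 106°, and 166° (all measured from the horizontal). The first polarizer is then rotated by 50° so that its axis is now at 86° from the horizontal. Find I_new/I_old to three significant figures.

Before rotation:
Unpolarized light through the first polarizer → I₁ = ½ I₀, now polarized at 36°.
I₂ = I₁ cos²(106° − 36°) = 0.5 I₀ · cos²(70°) = 0.05849 I₀.
I₃ = I₂ cos²(166° − 106°) = 0.05849 I₀ · cos²(60°) = 0.01462 I₀.
After rotation:
Unpolarized light through the first polarizer → I₁ = ½ I₀, now polarized at 86°.
I₂ = I₁ cos²(106° − 86°) = 0.5 I₀ · cos²(20°) = 0.4415 I₀.
I₃ = I₂ cos²(166° − 106°) = 0.4415 I₀ · cos²(60°) = 0.1104 I₀.
Ratio = 0.1104 / 0.01462 = 7.549.

I_new/I_old ≈ 7.55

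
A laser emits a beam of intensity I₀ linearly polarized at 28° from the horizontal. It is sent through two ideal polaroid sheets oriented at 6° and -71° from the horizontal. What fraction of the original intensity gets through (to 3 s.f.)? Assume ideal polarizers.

≈ 0.0435 I₀

By Malus's law, I₁ = I₀ cos²(6° − 28°) = I₀ cos²(22°) = 0.8597 I₀.
I₂ = I₁ cos²(-71° − 6°) = 0.8597 I₀ · cos²(77°) = 0.0435 I₀.
Transmitted fraction = 0.0435.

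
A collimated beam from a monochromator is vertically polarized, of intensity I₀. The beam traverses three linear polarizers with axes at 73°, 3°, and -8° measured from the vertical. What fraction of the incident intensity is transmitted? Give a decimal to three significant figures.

I₁ = I₀ cos²(73° − 0°) = I₀ cos²(73°) = 0.08548 I₀.
I₂ = I₁ cos²(3° − 73°) = 0.08548 I₀ · cos²(70°) = 0.009999 I₀.
I₃ = I₂ cos²(-8° − 3°) = 0.009999 I₀ · cos²(11°) = 0.009635 I₀.
Transmitted fraction = 0.009635.

≈ 0.00964 I₀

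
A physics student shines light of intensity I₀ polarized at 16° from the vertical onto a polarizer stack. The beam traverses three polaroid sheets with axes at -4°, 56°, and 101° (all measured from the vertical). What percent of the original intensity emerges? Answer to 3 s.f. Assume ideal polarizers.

I₁ = I₀ cos²(-4° − 16°) = I₀ cos²(20°) = 0.883 I₀.
I₂ = I₁ cos²(56° + 4°) = 0.883 I₀ · cos²(60°) = 0.2208 I₀.
I₃ = I₂ cos²(101° − 56°) = 0.2208 I₀ · cos²(45°) = 0.1104 I₀.
That is 11.04% of the incident intensity.

≈ 11.0%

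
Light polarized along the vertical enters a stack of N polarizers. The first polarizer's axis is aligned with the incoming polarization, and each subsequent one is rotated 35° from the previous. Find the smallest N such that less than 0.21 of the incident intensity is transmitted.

First polarizer is aligned with the polarization: full transmission.
Each further stage multiplies by cos²(35°) = 0.671.
After N polarizers: T = 0.671^(N−1). Require T < 0.21 ⇒ N−1 > ln(0.21)/ln(0.671) = 3.91, so N−1 ≥ 4 and N = 5.
Check: N=5 gives T = 0.2027 < 0.21; N=4 gives T = 0.3021.

N = 5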